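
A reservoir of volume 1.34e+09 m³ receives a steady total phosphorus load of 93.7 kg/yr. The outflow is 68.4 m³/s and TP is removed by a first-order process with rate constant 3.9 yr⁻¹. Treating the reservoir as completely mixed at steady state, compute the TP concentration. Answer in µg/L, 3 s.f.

0.0127 µg/L

Outflow Q = 68.4 m³/s × 3.156e+07 s/yr = 2.159e+09 m³/yr.
Steady-state CSTR mass balance: W = Q·C + k·V·C, so C = W/(Q + kV).
Q + kV = 2.159e+09 + 3.9·1.34e+09 = 7.385e+09 m³/yr.
C = 93.7/7.385e+09 = 1.269e-08 kg/m³ = 1.269e-05 mg/L = 0.01269 µg/L.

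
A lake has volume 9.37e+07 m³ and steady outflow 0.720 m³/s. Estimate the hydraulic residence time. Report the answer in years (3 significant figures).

Q = 0.720 m³/s × 3.156e+07 s/yr = 2.272e+07 m³/yr.
Hydraulic residence time τ = V/Q = 9.37e+07/2.272e+07 = 4.124 yr.

4.12 yr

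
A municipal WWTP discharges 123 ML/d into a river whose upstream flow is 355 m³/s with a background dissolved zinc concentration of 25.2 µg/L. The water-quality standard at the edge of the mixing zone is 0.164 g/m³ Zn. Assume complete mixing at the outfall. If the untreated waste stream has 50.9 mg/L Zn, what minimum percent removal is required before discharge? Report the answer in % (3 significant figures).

123 ML/d = 1.424 m³/s.
25.2 µg/L = 0.0252 mg/L.
Mass balance: 0.164·356.4 = 1.424·Cₑ + 355·0.0252.
Cₑ = (58.45 − 8.946) / 1.424 = 34.78 mg/L.
Required removal = 1 − 34.78/50.9 = 31.68 %.

31.7 %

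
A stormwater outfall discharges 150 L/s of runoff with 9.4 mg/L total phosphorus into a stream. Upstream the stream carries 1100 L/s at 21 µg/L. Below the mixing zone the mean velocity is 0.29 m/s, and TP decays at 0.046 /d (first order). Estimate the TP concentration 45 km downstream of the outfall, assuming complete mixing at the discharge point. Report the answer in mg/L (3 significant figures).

1.06 mg/L

150 L/s = 0.15 m³/s.
1100 L/s = 1.1 m³/s.
21 µg/L = 0.021 mg/L.
After complete mixing, C₀ = (0.15·9.4 + 1.1·0.021) / 1.25 = 1.146 mg/L.
Travel time t = 4.5e+04 m / 0.29 m/s = 1.552e+05 s = 1.796 d.
C = 1.146·exp(−0.046·1.796) = 1.146·0.9207 = 1.056 mg/L.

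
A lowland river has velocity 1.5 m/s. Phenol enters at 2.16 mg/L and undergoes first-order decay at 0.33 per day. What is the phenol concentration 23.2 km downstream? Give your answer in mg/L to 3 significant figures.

Travel time t = 23.2 km / 1.5 m/s = 2.32e+04/1.5 = 1.547e+04 s = 0.179 d.
First-order decay: C = 2.16·exp(−0.33·0.179) = 2.16·0.9426 = 2.036 mg/L.

2.04 mg/L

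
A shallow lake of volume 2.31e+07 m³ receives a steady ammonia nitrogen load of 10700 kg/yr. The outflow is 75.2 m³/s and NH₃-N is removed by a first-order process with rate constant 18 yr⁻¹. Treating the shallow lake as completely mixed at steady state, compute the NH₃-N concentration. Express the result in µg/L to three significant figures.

Outflow Q = 75.2 m³/s × 3.156e+07 s/yr = 2.373e+09 m³/yr.
Steady-state CSTR mass balance: W = Q·C + k·V·C, so C = W/(Q + kV).
Q + kV = 2.373e+09 + 18·2.31e+07 = 2.789e+09 m³/yr.
C = 10700/2.789e+09 = 3.837e-06 kg/m³ = 0.003837 mg/L = 3.837 µg/L.

3.84 µg/L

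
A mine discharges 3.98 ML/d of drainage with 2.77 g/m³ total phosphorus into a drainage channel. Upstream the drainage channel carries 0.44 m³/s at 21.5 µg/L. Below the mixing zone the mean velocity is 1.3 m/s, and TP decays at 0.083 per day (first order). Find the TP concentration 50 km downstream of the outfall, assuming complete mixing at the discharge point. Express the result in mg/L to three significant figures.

3.98 ML/d = 0.04606 m³/s.
21.5 µg/L = 0.0215 mg/L.
After complete mixing, C₀ = (0.04606·2.77 + 0.44·0.0215) / 0.4861 = 0.282 mg/L.
Travel time t = 5e+04 m / 1.3 m/s = 3.846e+04 s = 0.4452 d.
C = 0.282·exp(−0.083·0.4452) = 0.282·0.9637 = 0.2717 mg/L.

0.272 mg/L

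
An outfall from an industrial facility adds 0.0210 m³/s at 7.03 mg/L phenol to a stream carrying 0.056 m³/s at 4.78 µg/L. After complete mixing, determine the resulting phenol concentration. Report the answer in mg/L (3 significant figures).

4.78 µg/L = 0.00478 mg/L.
By mass balance at complete mixing, C = (0.021·7.03 + 0.056·0.00478) / (0.021 + 0.056) = 0.1479/0.077 = 1.921 mg/L.

1.92 mg/L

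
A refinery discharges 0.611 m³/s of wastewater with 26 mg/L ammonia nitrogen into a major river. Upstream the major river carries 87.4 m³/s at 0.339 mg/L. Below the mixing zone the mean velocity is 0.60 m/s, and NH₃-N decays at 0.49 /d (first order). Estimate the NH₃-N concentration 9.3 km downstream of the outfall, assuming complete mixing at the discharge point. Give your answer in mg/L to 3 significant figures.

After complete mixing, C₀ = (0.611·26 + 87.4·0.339) / 88.01 = 0.5171 mg/L.
Travel time t = 9300 m / 0.60 m/s = 1.55e+04 s = 0.1794 d.
C = 0.5171·exp(−0.49·0.1794) = 0.5171·0.9158 = 0.4736 mg/L.

0.474 mg/L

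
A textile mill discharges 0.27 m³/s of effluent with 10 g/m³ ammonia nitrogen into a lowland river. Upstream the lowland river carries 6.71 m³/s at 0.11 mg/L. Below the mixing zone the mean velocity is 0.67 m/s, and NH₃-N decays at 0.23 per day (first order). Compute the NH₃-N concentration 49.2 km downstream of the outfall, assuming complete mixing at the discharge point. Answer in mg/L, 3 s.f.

0.405 mg/L

After complete mixing, C₀ = (0.27·10 + 6.71·0.11) / 6.98 = 0.4926 mg/L.
Travel time t = 4.92e+04 m / 0.67 m/s = 7.343e+04 s = 0.8499 d.
C = 0.4926·exp(−0.23·0.8499) = 0.4926·0.8224 = 0.4051 mg/L.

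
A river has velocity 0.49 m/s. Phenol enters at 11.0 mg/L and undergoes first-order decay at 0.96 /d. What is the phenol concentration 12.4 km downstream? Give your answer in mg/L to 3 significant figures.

Travel time t = 12.4 km / 0.49 m/s = 1.24e+04/0.49 = 2.531e+04 s = 0.2929 d.
First-order decay: C = 11.0·exp(−0.96·0.2929) = 11.0·0.7549 = 8.304 mg/L.

8.30 mg/L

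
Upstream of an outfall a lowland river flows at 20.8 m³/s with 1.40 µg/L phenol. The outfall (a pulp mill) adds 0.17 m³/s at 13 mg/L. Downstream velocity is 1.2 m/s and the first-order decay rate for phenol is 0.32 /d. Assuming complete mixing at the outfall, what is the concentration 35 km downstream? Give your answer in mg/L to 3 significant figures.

0.0958 mg/L

1.40 µg/L = 0.0014 mg/L.
After complete mixing, C₀ = (0.17·13 + 20.8·0.0014) / 20.97 = 0.1068 mg/L.
Travel time t = 3.5e+04 m / 1.2 m/s = 2.917e+04 s = 0.3376 d.
C = 0.1068·exp(−0.32·0.3376) = 0.1068·0.8976 = 0.09584 mg/L.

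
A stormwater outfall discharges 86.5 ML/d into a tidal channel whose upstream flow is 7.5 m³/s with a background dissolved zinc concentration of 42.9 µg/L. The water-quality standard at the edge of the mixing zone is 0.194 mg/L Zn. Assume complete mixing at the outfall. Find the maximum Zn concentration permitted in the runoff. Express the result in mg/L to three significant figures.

1.33 mg/L

86.5 ML/d = 1.001 m³/s.
42.9 µg/L = 0.0429 mg/L.
Mass balance: 0.194·8.501 = 1.001·Cₑ + 7.5·0.0429.
Cₑ = (1.649 − 0.3217) / 1.001 = 1.326 mg/L.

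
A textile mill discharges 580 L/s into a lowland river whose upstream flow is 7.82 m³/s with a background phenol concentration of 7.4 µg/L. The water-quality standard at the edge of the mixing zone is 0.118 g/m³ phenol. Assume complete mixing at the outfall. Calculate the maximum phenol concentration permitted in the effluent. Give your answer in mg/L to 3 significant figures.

580 L/s = 0.58 m³/s.
7.4 µg/L = 0.0074 mg/L.
Mass balance: 0.118·8.4 = 0.58·Cₑ + 7.82·0.0074.
Cₑ = (0.9912 − 0.05787) / 0.58 = 1.609 mg/L.

1.61 mg/L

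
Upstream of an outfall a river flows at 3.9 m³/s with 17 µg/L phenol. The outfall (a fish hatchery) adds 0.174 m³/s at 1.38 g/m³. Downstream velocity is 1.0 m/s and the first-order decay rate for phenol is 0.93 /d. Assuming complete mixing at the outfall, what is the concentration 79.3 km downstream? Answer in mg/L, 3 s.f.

0.0320 mg/L

17 µg/L = 0.017 mg/L.
After complete mixing, C₀ = (0.174·1.38 + 3.9·0.017) / 4.074 = 0.07521 mg/L.
Travel time t = 7.93e+04 m / 1.0 m/s = 7.93e+04 s = 0.9178 d.
C = 0.07521·exp(−0.93·0.9178) = 0.07521·0.4259 = 0.03203 mg/L.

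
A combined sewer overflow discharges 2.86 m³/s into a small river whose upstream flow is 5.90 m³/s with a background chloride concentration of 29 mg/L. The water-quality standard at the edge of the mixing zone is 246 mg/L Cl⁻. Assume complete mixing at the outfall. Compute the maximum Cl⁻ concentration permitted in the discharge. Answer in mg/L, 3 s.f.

694 mg/L

Mass balance: 246·8.76 = 2.86·Cₑ + 5.9·29.
Cₑ = (2155 − 171.1) / 2.86 = 693.7 mg/L.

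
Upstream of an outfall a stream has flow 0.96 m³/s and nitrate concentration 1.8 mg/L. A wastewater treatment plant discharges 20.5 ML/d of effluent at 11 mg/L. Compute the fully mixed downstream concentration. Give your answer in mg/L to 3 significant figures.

3.62 mg/L

20.5 ML/d = 0.2373 m³/s.
Flow-weighted mixing gives C = (0.2373·11 + 0.96·1.8) / (0.2373 + 0.96) = 4.338/1.197 = 3.623 mg/L.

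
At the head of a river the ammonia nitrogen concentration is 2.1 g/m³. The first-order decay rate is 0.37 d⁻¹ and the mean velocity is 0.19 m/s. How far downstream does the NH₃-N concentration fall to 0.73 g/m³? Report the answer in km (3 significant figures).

From C = C₀·e^(−kt), t = ln(C₀/C)/k = ln(2.1/0.73)/0.37 = 1.057/0.37 = 2.856 d.
Distance = v·t = 0.19 m/s × 2.467e+05 s = 4.688e+04 m = 46.88 km.

46.9 km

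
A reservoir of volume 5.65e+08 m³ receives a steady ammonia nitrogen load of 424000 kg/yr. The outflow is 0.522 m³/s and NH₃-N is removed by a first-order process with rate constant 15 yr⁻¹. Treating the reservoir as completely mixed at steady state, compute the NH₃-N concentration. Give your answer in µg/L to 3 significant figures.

Outflow Q = 0.522 m³/s × 3.156e+07 s/yr = 1.647e+07 m³/yr.
Steady-state CSTR mass balance: W = Q·C + k·V·C, so C = W/(Q + kV).
Q + kV = 1.647e+07 + 15·5.65e+08 = 8.491e+09 m³/yr.
C = 424000/8.491e+09 = 4.993e-05 kg/m³ = 0.04993 mg/L = 49.93 µg/L.

49.9 µg/L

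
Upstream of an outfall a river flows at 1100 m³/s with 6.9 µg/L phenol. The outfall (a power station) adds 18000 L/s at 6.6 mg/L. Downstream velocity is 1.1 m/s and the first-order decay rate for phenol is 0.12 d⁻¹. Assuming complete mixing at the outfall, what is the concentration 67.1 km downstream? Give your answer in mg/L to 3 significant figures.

0.104 mg/L

18000 L/s = 18 m³/s.
6.9 µg/L = 0.0069 mg/L.
After complete mixing, C₀ = (18·6.6 + 1100·0.0069) / 1118 = 0.1131 mg/L.
Travel time t = 6.71e+04 m / 1.1 m/s = 6.1e+04 s = 0.706 d.
C = 0.1131·exp(−0.12·0.706) = 0.1131·0.9188 = 0.1039 mg/L.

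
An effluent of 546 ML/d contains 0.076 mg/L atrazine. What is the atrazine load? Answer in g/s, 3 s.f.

0.480 g/s

546 ML/d = 6.319 m³/s.
Mass flux = Q·C = 6.319 m³/s × 0.076 g/m³ = 0.4803 g/s.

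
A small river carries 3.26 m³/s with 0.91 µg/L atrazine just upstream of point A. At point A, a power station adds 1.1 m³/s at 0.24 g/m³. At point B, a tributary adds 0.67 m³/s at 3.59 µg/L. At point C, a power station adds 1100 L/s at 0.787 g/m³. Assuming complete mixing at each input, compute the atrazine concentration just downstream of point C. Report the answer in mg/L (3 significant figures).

0.185 mg/L

0.91 µg/L = 0.00091 mg/L.
After input A: C = (3.26·0.00091 + 1.1·0.24) / 4.36 = 0.06123 mg/L.
3.59 µg/L = 0.00359 mg/L.
After input B: C = (4.36·0.06123 + 0.67·0.00359) / 5.03 = 0.05355 mg/L.
1100 L/s = 1.1 m³/s.
After input C: C = (5.03·0.05355 + 1.1·0.787) / 6.13 = 0.1852 mg/L.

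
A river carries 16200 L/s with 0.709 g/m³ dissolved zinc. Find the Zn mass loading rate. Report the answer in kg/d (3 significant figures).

16200 L/s = 16.2 m³/s.
Mass flux = Q·C = 16.2 m³/s × 0.709 g/m³ = 11.49 g/s.
= 11.49 g/s × 86.4 = 992.4 kg/d.

992 kg/d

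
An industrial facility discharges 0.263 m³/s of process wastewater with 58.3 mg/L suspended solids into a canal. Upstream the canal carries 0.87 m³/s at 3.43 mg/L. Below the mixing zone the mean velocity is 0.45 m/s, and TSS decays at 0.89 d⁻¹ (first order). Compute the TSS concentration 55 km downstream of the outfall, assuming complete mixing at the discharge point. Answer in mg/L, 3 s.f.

After complete mixing, C₀ = (0.263·58.3 + 0.87·3.43) / 1.133 = 16.17 mg/L.
Travel time t = 5.5e+04 m / 0.45 m/s = 1.222e+05 s = 1.415 d.
C = 16.17·exp(−0.89·1.415) = 16.17·0.2839 = 4.59 mg/L.

4.59 mg/L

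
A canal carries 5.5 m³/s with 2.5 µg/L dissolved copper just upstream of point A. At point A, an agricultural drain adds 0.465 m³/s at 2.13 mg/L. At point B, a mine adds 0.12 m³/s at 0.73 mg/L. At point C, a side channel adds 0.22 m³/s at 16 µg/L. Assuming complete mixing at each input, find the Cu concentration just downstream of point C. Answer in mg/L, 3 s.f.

0.174 mg/L

2.5 µg/L = 0.0025 mg/L.
After input A: C = (5.5·0.0025 + 0.465·2.13) / 5.965 = 0.1683 mg/L.
After input B: C = (5.965·0.1683 + 0.12·0.73) / 6.085 = 0.1794 mg/L.
16 µg/L = 0.016 mg/L.
After input C: C = (6.085·0.1794 + 0.22·0.016) / 6.305 = 0.1737 mg/L.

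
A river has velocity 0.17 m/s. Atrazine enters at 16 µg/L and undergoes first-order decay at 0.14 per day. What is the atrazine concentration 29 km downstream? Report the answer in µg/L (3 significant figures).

Travel time t = 29 km / 0.17 m/s = 2.9e+04/0.17 = 1.706e+05 s = 1.974 d.
First-order decay: C = 16·exp(−0.14·1.974) = 16·0.7585 = 12.14 µg/L.

12.1 µg/L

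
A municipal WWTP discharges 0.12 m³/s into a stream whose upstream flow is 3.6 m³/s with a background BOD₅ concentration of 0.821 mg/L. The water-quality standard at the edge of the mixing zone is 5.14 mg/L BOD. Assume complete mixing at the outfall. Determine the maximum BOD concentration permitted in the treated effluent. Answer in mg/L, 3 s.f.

135 mg/L

Mass balance: 5.14·3.72 = 0.12·Cₑ + 3.6·0.821.
Cₑ = (19.12 − 2.956) / 0.12 = 134.7 mg/L.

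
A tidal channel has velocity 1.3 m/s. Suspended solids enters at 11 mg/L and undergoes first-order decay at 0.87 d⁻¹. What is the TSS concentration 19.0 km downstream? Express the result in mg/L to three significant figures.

9.49 mg/L

Travel time t = 19.0 km / 1.3 m/s = 1.9e+04/1.3 = 1.462e+04 s = 0.1692 d.
First-order decay: C = 11·exp(−0.87·0.1692) = 11·0.8631 = 9.495 mg/L.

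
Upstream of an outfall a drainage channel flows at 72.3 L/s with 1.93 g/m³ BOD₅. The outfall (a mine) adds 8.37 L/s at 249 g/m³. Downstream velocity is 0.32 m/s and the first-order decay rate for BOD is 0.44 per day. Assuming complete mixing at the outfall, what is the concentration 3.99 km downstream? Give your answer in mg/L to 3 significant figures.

8.37 L/s = 0.00837 m³/s.
72.3 L/s = 0.0723 m³/s.
After complete mixing, C₀ = (0.00837·249 + 0.0723·1.93) / 0.08067 = 27.57 mg/L.
Travel time t = 3990 m / 0.32 m/s = 1.247e+04 s = 0.1443 d.
C = 27.57·exp(−0.44·0.1443) = 27.57·0.9385 = 25.87 mg/L.

25.9 mg/L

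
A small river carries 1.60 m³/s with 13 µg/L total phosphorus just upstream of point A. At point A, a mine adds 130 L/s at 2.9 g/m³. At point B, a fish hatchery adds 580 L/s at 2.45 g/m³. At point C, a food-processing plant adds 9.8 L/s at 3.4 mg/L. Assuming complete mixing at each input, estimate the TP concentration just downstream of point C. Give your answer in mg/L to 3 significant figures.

0.798 mg/L

13 µg/L = 0.013 mg/L.
130 L/s = 0.13 m³/s.
After input A: C = (1.6·0.013 + 0.13·2.9) / 1.73 = 0.2299 mg/L.
580 L/s = 0.58 m³/s.
After input B: C = (1.73·0.2299 + 0.58·2.45) / 2.31 = 0.7874 mg/L.
9.8 L/s = 0.0098 m³/s.
After input C: C = (2.31·0.7874 + 0.0098·3.4) / 2.32 = 0.7984 mg/L.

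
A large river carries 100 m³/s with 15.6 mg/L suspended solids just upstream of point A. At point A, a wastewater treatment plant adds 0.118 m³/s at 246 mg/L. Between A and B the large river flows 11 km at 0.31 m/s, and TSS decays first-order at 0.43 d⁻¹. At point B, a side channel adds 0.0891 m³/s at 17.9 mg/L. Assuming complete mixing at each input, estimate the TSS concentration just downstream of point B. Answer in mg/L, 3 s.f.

13.3 mg/L

After input A: C = (100·15.6 + 0.118·246) / 100.1 = 15.87 mg/L.
Over the 11 km reach to input B (t = 3.548e+04 s = 0.4107 d), decay gives C = 15.87·exp(−0.43·0.4107) = 13.3 mg/L.
After input B: C = (100.1·13.3 + 0.0891·17.9) / 100.2 = 13.31 mg/L.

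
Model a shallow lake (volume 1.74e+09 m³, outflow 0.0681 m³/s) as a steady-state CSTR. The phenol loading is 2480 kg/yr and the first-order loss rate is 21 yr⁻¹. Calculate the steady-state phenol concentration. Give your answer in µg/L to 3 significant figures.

0.0679 µg/L

Outflow Q = 0.0681 m³/s × 3.156e+07 s/yr = 2.149e+06 m³/yr.
Steady-state CSTR mass balance: W = Q·C + k·V·C, so C = W/(Q + kV).
Q + kV = 2.149e+06 + 21·1.74e+09 = 3.654e+10 m³/yr.
C = 2480/3.654e+10 = 6.787e-08 kg/m³ = 6.787e-05 mg/L = 0.06787 µg/L.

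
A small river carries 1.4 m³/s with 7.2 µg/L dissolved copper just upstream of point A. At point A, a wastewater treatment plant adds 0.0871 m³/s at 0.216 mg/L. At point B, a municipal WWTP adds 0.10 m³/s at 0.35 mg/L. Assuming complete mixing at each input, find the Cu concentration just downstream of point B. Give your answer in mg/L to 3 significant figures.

0.0403 mg/L

7.2 µg/L = 0.0072 mg/L.
After input A: C = (1.4·0.0072 + 0.0871·0.216) / 1.487 = 0.01943 mg/L.
After input B: C = (1.487·0.01943 + 0.1·0.35) / 1.587 = 0.04026 mg/L.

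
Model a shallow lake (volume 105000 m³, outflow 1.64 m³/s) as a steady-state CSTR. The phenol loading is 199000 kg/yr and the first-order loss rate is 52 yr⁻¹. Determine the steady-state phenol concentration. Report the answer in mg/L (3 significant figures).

3.48 mg/L

Outflow Q = 1.64 m³/s × 3.156e+07 s/yr = 5.175e+07 m³/yr.
Steady-state CSTR mass balance: W = Q·C + k·V·C, so C = W/(Q + kV).
Q + kV = 5.175e+07 + 52·105000 = 5.721e+07 m³/yr.
C = 199000/5.721e+07 = 0.003478 kg/m³ = 3.478 mg/L.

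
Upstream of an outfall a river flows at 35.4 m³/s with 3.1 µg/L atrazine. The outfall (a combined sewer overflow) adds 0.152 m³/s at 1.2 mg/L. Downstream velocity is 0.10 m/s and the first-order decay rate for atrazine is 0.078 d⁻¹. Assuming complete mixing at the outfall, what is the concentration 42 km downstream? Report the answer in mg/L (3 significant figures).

3.1 µg/L = 0.0031 mg/L.
After complete mixing, C₀ = (0.152·1.2 + 35.4·0.0031) / 35.55 = 0.008217 mg/L.
Travel time t = 4.2e+04 m / 0.10 m/s = 4.2e+05 s = 4.861 d.
C = 0.008217·exp(−0.078·4.861) = 0.008217·0.6844 = 0.005624 mg/L.

0.00562 mg/L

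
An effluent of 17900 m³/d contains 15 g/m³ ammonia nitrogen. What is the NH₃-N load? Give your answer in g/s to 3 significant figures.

17900 m³/d = 0.2072 m³/s.
Mass flux = Q·C = 0.2072 m³/s × 15 g/m³ = 3.108 g/s.

3.11 g/s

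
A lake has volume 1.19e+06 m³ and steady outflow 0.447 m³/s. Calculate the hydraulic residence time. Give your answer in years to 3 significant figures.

Q = 0.447 m³/s × 3.156e+07 s/yr = 1.411e+07 m³/yr.
Hydraulic residence time τ = V/Q = 1.19e+06/1.411e+07 = 0.08436 yr.

0.0844 yr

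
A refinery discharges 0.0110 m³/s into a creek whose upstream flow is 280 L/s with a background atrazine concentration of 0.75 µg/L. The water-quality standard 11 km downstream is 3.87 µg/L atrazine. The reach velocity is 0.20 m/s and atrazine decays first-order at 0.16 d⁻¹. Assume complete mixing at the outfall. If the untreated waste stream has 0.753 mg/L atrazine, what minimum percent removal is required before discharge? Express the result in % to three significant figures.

87.5 %

280 L/s = 0.28 m³/s.
0.75 µg/L = 0.00075 mg/L.
3.87 µg/L = 0.00387 mg/L.
Travel time to the compliance point: t = 1.1e+04/0.20 = 5.5e+04 s = 0.6366 d; decay factor exp(−0.16·0.6366) = 0.9032.
So the concentration just after mixing may be at most 0.00387/0.9032 = 0.004285 mg/L.
Mass balance: 0.004285·0.291 = 0.011·Cₑ + 0.28·0.00075.
Cₑ = (0.001247 − 0.00021) / 0.011 = 0.09427 mg/L.
Required removal = 1 − 0.09427/0.753 = 87.48 %.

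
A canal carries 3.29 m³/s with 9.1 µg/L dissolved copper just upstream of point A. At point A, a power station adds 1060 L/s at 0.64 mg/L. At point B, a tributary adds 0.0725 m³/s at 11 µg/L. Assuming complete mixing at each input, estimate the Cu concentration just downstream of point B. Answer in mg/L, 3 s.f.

0.160 mg/L

9.1 µg/L = 0.0091 mg/L.
1060 L/s = 1.06 m³/s.
After input A: C = (3.29·0.0091 + 1.06·0.64) / 4.35 = 0.1628 mg/L.
11 µg/L = 0.011 mg/L.
After input B: C = (4.35·0.1628 + 0.0725·0.011) / 4.422 = 0.1603 mg/L.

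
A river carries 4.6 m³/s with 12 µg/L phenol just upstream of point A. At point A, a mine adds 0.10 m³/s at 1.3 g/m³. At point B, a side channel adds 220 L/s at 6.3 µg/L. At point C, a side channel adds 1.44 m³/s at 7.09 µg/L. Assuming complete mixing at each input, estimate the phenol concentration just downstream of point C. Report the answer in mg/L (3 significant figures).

0.0309 mg/L

12 µg/L = 0.012 mg/L.
After input A: C = (4.6·0.012 + 0.1·1.3) / 4.7 = 0.0394 mg/L.
220 L/s = 0.22 m³/s.
6.3 µg/L = 0.0063 mg/L.
After input B: C = (4.7·0.0394 + 0.22·0.0063) / 4.92 = 0.03792 mg/L.
7.09 µg/L = 0.00709 mg/L.
After input C: C = (4.92·0.03792 + 1.44·0.00709) / 6.36 = 0.03094 mg/L.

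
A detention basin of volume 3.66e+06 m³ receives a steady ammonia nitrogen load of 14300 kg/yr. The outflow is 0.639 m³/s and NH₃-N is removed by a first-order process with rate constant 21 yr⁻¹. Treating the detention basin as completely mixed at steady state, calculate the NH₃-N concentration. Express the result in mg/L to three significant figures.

Outflow Q = 0.639 m³/s × 3.156e+07 s/yr = 2.017e+07 m³/yr.
Steady-state CSTR mass balance: W = Q·C + k·V·C, so C = W/(Q + kV).
Q + kV = 2.017e+07 + 21·3.66e+06 = 9.703e+07 m³/yr.
C = 14300/9.703e+07 = 0.0001474 kg/m³ = 0.1474 mg/L.

0.147 mg/L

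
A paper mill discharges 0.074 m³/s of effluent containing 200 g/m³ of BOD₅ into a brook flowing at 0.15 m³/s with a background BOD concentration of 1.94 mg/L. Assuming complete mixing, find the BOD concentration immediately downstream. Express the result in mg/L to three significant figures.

67.4 mg/L

Flow-weighted mixing gives C = (0.074·200 + 0.15·1.94) / (0.074 + 0.15) = 15.09/0.224 = 67.37 mg/L.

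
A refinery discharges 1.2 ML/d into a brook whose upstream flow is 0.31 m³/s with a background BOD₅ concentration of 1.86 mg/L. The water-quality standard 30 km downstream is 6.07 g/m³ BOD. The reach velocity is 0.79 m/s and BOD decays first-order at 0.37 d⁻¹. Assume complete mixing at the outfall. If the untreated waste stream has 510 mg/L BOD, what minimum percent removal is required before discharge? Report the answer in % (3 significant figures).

1.2 ML/d = 0.01389 m³/s.
Travel time to the compliance point: t = 3e+04/0.79 = 3.797e+04 s = 0.4395 d; decay factor exp(−0.37·0.4395) = 0.8499.
So the concentration just after mixing may be at most 6.07/0.8499 = 7.142 mg/L.
Mass balance: 7.142·0.3239 = 0.01389·Cₑ + 0.31·1.86.
Cₑ = (2.313 − 0.5766) / 0.01389 = 125 mg/L.
Required removal = 1 − 125/510 = 75.48 %.

75.5 %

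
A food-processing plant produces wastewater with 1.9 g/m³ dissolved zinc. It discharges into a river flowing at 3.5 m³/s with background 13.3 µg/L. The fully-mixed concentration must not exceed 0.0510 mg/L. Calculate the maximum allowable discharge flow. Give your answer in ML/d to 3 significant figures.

6.17 ML/d

13.3 µg/L = 0.0133 mg/L.
Mass balance at complete mixing: C_std·(Q_w + Q_r) = Q_w·C_e + Q_r·C_b.
Rearranging, Q_w = Q_r·(C_std − C_b)/(C_e − C_std) = 3.5·(0.051 − 0.0133) / (1.9 − 0.051) = 0.07136 m³/s.
= 6.166 ML/d.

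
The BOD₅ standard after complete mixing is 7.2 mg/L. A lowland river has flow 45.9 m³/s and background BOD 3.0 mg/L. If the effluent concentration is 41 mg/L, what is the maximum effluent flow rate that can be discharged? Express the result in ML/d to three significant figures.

Mass balance at complete mixing: C_std·(Q_w + Q_r) = Q_w·C_e + Q_r·C_b.
Rearranging, Q_w = Q_r·(C_std − C_b)/(C_e − C_std) = 45.9·(7.2 − 3) / (41 − 7.2) = 5.704 m³/s.
= 492.8 ML/d.

493 ML/d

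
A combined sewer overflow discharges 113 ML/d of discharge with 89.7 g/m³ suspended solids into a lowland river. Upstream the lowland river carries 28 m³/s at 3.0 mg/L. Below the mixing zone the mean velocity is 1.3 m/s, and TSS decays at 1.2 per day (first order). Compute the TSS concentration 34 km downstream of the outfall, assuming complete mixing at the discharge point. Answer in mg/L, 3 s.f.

113 ML/d = 1.308 m³/s.
After complete mixing, C₀ = (1.308·89.7 + 28·3) / 29.31 = 6.869 mg/L.
Travel time t = 3.4e+04 m / 1.3 m/s = 2.615e+04 s = 0.3027 d.
C = 6.869·exp(−1.2·0.3027) = 6.869·0.6954 = 4.777 mg/L.

4.78 mg/L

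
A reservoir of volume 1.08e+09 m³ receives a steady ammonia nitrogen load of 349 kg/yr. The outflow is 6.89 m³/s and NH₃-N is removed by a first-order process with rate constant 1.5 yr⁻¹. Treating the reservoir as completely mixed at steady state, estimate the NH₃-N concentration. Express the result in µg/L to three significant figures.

Outflow Q = 6.89 m³/s × 3.156e+07 s/yr = 2.174e+08 m³/yr.
Steady-state CSTR mass balance: W = Q·C + k·V·C, so C = W/(Q + kV).
Q + kV = 2.174e+08 + 1.5·1.08e+09 = 1.837e+09 m³/yr.
C = 349/1.837e+09 = 1.899e-07 kg/m³ = 0.0001899 mg/L = 0.1899 µg/L.

0.190 µg/L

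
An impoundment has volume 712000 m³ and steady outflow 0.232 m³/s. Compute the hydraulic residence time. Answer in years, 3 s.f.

Q = 0.232 m³/s × 3.156e+07 s/yr = 7.321e+06 m³/yr.
Hydraulic residence time τ = V/Q = 712000/7.321e+06 = 0.09725 yr.

0.0972 yr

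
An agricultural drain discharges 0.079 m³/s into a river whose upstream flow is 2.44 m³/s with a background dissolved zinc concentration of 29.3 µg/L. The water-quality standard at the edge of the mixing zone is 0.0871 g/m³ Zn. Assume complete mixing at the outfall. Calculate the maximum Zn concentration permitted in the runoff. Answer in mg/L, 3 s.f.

29.3 µg/L = 0.0293 mg/L.
Mass balance: 0.0871·2.519 = 0.079·Cₑ + 2.44·0.0293.
Cₑ = (0.2194 − 0.07149) / 0.079 = 1.872 mg/L.

1.87 mg/L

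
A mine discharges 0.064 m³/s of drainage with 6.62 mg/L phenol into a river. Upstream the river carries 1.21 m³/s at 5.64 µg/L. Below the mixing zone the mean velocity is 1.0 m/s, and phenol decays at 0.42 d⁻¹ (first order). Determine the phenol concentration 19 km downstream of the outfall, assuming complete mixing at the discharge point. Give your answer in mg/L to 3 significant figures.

5.64 µg/L = 0.00564 mg/L.
After complete mixing, C₀ = (0.064·6.62 + 1.21·0.00564) / 1.274 = 0.3379 mg/L.
Travel time t = 1.9e+04 m / 1.0 m/s = 1.9e+04 s = 0.2199 d.
C = 0.3379·exp(−0.42·0.2199) = 0.3379·0.9118 = 0.3081 mg/L.

0.308 mg/L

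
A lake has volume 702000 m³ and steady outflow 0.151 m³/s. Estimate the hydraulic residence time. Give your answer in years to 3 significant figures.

0.147 yr

Q = 0.151 m³/s × 3.156e+07 s/yr = 4.765e+06 m³/yr.
Hydraulic residence time τ = V/Q = 702000/4.765e+06 = 0.1473 yr.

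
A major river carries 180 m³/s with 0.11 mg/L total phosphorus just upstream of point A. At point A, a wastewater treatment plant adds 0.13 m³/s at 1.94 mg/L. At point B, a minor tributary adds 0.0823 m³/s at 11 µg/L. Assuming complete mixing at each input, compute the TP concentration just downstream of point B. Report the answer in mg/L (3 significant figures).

After input A: C = (180·0.11 + 0.13·1.94) / 180.1 = 0.1113 mg/L.
11 µg/L = 0.011 mg/L.
After input B: C = (180.1·0.1113 + 0.0823·0.011) / 180.2 = 0.1113 mg/L.

0.111 mg/L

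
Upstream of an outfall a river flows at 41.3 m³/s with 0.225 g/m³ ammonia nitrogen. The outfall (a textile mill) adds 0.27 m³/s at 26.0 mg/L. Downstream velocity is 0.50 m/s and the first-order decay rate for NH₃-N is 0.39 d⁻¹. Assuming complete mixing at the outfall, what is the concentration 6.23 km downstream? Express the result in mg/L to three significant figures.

0.371 mg/L

After complete mixing, C₀ = (0.27·26 + 41.3·0.225) / 41.57 = 0.3924 mg/L.
Travel time t = 6230 m / 0.50 m/s = 1.246e+04 s = 0.1442 d.
C = 0.3924·exp(−0.39·0.1442) = 0.3924·0.9453 = 0.3709 mg/L.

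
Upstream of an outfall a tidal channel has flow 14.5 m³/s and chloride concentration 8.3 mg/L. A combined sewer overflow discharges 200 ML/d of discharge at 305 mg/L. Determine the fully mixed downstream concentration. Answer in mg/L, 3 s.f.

200 ML/d = 2.315 m³/s.
Conservation of mass across the mixing zone: C = (2.315·305 + 14.5·8.3) / (2.315 + 14.5) = 826.4/16.81 = 49.15 mg/L.

49.1 mg/L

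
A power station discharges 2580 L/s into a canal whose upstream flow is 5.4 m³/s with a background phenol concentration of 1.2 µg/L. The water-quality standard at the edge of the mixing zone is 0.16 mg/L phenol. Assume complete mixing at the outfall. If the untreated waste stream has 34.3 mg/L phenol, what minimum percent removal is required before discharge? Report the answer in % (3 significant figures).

98.6 %

2580 L/s = 2.58 m³/s.
1.2 µg/L = 0.0012 mg/L.
Mass balance: 0.16·7.98 = 2.58·Cₑ + 5.4·0.0012.
Cₑ = (1.277 − 0.00648) / 2.58 = 0.4924 mg/L.
Required removal = 1 − 0.4924/34.3 = 98.56 %.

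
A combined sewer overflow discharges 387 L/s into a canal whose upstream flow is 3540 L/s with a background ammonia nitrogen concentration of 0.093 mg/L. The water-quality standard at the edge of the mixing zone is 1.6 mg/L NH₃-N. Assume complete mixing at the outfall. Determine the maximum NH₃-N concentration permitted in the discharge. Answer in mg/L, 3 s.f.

387 L/s = 0.387 m³/s.
3540 L/s = 3.54 m³/s.
Mass balance: 1.6·3.927 = 0.387·Cₑ + 3.54·0.093.
Cₑ = (6.283 − 0.3292) / 0.387 = 15.38 mg/L.

15.4 mg/L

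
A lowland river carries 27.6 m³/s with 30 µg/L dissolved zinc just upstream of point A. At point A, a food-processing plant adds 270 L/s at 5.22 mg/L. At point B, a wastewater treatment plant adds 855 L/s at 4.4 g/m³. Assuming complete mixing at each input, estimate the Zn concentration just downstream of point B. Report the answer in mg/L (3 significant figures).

30 µg/L = 0.03 mg/L.
270 L/s = 0.27 m³/s.
After input A: C = (27.6·0.03 + 0.27·5.22) / 27.87 = 0.08028 mg/L.
855 L/s = 0.855 m³/s.
After input B: C = (27.87·0.08028 + 0.855·4.4) / 28.73 = 0.2089 mg/L.

0.209 mg/L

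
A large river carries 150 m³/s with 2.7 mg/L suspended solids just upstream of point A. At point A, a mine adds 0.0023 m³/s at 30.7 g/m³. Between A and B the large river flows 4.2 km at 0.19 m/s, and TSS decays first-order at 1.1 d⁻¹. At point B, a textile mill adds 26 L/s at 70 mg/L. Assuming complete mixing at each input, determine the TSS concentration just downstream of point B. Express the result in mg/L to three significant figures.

After input A: C = (150·2.7 + 0.0023·30.7) / 150 = 2.7 mg/L.
Over the 4.2 km reach to input B (t = 2.211e+04 s = 0.2558 d), decay gives C = 2.7·exp(−1.1·0.2558) = 2.038 mg/L.
26 L/s = 0.026 m³/s.
After input B: C = (150·2.038 + 0.026·70) / 150 = 2.05 mg/L.

2.05 mg/L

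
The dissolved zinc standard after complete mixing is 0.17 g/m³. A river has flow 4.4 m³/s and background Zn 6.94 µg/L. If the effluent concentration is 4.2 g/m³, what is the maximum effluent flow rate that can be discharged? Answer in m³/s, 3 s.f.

6.94 µg/L = 0.00694 mg/L.
Mass balance at complete mixing: C_std·(Q_w + Q_r) = Q_w·C_e + Q_r·C_b.
Rearranging, Q_w = Q_r·(C_std − C_b)/(C_e − C_std) = 4.4·(0.17 − 0.00694) / (4.2 − 0.17) = 0.178 m³/s.

0.178 m³/s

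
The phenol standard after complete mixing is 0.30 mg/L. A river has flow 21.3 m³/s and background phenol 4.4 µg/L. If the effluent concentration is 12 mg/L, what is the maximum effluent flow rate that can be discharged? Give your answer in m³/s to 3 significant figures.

0.538 m³/s

4.4 µg/L = 0.0044 mg/L.
Mass balance at complete mixing: C_std·(Q_w + Q_r) = Q_w·C_e + Q_r·C_b.
Rearranging, Q_w = Q_r·(C_std − C_b)/(C_e − C_std) = 21.3·(0.3 − 0.0044) / (12 − 0.3) = 0.5381 m³/s.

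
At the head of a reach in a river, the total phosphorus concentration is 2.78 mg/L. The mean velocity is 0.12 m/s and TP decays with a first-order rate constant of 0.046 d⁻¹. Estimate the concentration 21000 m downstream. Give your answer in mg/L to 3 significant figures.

Travel time t = 21000 m / 0.12 m/s = 2.1e+04/0.12 = 1.75e+05 s = 2.025 d.
First-order decay: C = 2.78·exp(−0.046·2.025) = 2.78·0.911 = 2.533 mg/L.

2.53 mg/L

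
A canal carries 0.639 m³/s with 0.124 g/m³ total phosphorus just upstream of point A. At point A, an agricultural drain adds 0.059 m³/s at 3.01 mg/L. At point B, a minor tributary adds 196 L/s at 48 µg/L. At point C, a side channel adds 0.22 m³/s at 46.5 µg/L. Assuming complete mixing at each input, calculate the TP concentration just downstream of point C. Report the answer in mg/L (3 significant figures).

After input A: C = (0.639·0.124 + 0.059·3.01) / 0.698 = 0.3679 mg/L.
196 L/s = 0.196 m³/s.
48 µg/L = 0.048 mg/L.
After input B: C = (0.698·0.3679 + 0.196·0.048) / 0.894 = 0.2978 mg/L.
46.5 µg/L = 0.0465 mg/L.
After input C: C = (0.894·0.2978 + 0.22·0.0465) / 1.114 = 0.2482 mg/L.

0.248 mg/L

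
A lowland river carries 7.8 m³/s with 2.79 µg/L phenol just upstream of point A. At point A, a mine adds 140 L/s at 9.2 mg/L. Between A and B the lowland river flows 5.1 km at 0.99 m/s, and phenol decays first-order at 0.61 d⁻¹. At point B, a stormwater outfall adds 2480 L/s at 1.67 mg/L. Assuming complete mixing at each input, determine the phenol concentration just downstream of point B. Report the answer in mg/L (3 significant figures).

0.519 mg/L

2.79 µg/L = 0.00279 mg/L.
140 L/s = 0.14 m³/s.
After input A: C = (7.8·0.00279 + 0.14·9.2) / 7.94 = 0.165 mg/L.
Over the 5.1 km reach to input B (t = 5152 s = 0.05962 d), decay gives C = 0.165·exp(−0.61·0.05962) = 0.1591 mg/L.
2480 L/s = 2.48 m³/s.
After input B: C = (7.94·0.1591 + 2.48·1.67) / 10.42 = 0.5187 mg/L.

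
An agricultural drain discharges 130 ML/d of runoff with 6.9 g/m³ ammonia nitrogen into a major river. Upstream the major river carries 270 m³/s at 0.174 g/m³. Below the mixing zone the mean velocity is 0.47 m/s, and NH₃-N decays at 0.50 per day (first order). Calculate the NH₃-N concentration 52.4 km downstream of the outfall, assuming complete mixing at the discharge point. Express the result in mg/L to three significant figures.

130 ML/d = 1.505 m³/s.
After complete mixing, C₀ = (1.505·6.9 + 270·0.174) / 271.5 = 0.2113 mg/L.
Travel time t = 5.24e+04 m / 0.47 m/s = 1.115e+05 s = 1.29 d.
C = 0.2113·exp(−0.50·1.29) = 0.2113·0.5246 = 0.1108 mg/L.

0.111 mg/L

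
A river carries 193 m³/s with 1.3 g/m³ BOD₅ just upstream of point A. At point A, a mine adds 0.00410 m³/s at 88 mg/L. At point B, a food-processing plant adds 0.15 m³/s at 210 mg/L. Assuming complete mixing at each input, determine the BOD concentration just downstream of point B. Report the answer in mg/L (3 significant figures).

After input A: C = (193·1.3 + 0.0041·88) / 193 = 1.302 mg/L.
After input B: C = (193·1.302 + 0.15·210) / 193.2 = 1.464 mg/L.

1.46 mg/L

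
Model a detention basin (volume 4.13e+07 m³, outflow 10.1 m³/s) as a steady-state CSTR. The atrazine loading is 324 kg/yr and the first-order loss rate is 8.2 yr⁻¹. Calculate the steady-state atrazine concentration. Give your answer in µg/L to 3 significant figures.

0.493 µg/L

Outflow Q = 10.1 m³/s × 3.156e+07 s/yr = 3.187e+08 m³/yr.
Steady-state CSTR mass balance: W = Q·C + k·V·C, so C = W/(Q + kV).
Q + kV = 3.187e+08 + 8.2·4.13e+07 = 6.574e+08 m³/yr.
C = 324/6.574e+08 = 4.929e-07 kg/m³ = 0.0004929 mg/L = 0.4929 µg/L.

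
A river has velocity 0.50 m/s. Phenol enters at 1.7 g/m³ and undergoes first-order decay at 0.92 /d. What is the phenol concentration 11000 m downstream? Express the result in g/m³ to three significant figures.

Travel time t = 11000 m / 0.50 m/s = 1.1e+04/0.50 = 2.2e+04 s = 0.2546 d.
First-order decay: C = 1.7·exp(−0.92·0.2546) = 1.7·0.7912 = 1.345 g/m³.

1.34 g/m³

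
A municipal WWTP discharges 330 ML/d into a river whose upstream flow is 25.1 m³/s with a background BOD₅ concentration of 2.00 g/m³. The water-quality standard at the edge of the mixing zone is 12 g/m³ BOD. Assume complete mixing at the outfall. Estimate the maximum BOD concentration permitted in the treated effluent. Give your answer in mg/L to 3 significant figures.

77.7 mg/L

330 ML/d = 3.819 m³/s.
Mass balance: 12·28.92 = 3.819·Cₑ + 25.1·2.
Cₑ = (347 − 50.2) / 3.819 = 77.72 mg/L.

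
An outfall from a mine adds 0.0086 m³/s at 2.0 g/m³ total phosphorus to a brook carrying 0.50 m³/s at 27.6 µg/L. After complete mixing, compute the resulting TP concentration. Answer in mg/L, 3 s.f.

27.6 µg/L = 0.0276 mg/L.
Conservation of mass across the mixing zone: C = (0.0086·2 + 0.5·0.0276) / (0.0086 + 0.5) = 0.031/0.5086 = 0.06095 mg/L.

0.0610 mg/L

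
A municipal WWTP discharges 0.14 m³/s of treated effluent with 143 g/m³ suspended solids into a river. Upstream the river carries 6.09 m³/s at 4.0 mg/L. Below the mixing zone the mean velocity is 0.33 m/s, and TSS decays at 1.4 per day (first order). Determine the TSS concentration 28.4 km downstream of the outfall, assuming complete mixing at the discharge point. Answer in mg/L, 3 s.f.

1.77 mg/L

After complete mixing, C₀ = (0.14·143 + 6.09·4) / 6.23 = 7.124 mg/L.
Travel time t = 2.84e+04 m / 0.33 m/s = 8.606e+04 s = 0.9961 d.
C = 7.124·exp(−1.4·0.9961) = 7.124·0.248 = 1.766 mg/L.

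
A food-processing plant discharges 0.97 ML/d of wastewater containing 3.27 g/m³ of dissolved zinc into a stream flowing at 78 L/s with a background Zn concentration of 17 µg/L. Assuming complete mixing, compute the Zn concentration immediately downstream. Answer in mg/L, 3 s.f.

0.426 mg/L

0.97 ML/d = 0.01123 m³/s.
78 L/s = 0.078 m³/s.
17 µg/L = 0.017 mg/L.
Flow-weighted mixing gives C = (0.01123·3.27 + 0.078·0.017) / (0.01123 + 0.078) = 0.03804/0.08923 = 0.4263 mg/L.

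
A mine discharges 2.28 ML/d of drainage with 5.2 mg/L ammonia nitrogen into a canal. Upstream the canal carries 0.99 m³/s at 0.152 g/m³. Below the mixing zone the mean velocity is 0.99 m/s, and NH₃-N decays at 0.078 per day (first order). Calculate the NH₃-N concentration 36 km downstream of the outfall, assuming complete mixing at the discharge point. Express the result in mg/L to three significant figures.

2.28 ML/d = 0.02639 m³/s.
After complete mixing, C₀ = (0.02639·5.2 + 0.99·0.152) / 1.016 = 0.2831 mg/L.
Travel time t = 3.6e+04 m / 0.99 m/s = 3.636e+04 s = 0.4209 d.
C = 0.2831·exp(−0.078·0.4209) = 0.2831·0.9677 = 0.2739 mg/L.

0.274 mg/L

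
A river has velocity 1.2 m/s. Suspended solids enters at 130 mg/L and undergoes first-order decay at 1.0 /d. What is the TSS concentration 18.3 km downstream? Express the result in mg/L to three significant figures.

109 mg/L

Travel time t = 18.3 km / 1.2 m/s = 1.83e+04/1.2 = 1.525e+04 s = 0.1765 d.
First-order decay: C = 130·exp(−1.0·0.1765) = 130·0.8382 = 109 mg/L.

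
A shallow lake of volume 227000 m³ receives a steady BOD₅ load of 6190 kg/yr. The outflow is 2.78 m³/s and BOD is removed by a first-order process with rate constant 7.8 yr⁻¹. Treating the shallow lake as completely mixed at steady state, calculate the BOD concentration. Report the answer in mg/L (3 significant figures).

Outflow Q = 2.78 m³/s × 3.156e+07 s/yr = 8.773e+07 m³/yr.
Steady-state CSTR mass balance: W = Q·C + k·V·C, so C = W/(Q + kV).
Q + kV = 8.773e+07 + 7.8·227000 = 8.95e+07 m³/yr.
C = 6190/8.95e+07 = 6.916e-05 kg/m³ = 0.06916 mg/L.

0.0692 mg/L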